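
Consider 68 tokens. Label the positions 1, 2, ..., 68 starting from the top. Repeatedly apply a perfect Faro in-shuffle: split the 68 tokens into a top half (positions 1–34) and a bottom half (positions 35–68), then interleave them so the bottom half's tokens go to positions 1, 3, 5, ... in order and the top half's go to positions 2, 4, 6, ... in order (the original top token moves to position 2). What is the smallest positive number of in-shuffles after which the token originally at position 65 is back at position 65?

22

Follow position 65 under repeated in-shuffles:
65 → 61 → 53 → 37 → 5 → 10 → 20 → 40 → ... → 65 (length 22)
It first returns after 22 in-shuffles.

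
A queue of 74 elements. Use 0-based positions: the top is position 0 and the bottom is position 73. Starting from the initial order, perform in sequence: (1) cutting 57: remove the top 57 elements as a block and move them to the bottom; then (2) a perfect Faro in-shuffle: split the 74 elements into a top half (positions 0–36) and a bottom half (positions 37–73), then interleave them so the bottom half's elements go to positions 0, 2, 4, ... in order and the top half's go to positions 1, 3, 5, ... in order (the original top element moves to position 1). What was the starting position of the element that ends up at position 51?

8

Undo the operations in reverse order, starting from position 51:
  undo op 2 (in-shuffle, from top half): 51 ← 25
  undo op 1 (cut 57): 25 ← 8
So the element at position 51 came from original position 8.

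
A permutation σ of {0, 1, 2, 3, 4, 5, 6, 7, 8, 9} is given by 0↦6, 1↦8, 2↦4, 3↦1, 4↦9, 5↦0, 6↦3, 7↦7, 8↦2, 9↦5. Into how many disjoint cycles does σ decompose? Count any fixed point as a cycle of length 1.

2

Cycle decomposition: (0 6 3 1 8 2 4 9 5) (7).
2 cycles.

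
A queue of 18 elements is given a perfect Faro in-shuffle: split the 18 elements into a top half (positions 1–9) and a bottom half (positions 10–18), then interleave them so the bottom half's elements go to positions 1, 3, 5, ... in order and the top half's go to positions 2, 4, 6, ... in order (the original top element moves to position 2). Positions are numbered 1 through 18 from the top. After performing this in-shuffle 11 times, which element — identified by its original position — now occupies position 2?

9

Work backwards from position 2, undoing one in-shuffle at a time:
2 ← 1 ← 10 ← 5 ← 12 ← 6 ← 3 ← 11 ← 15 ← 17 ← 18 ← 9
So the element now at position 2 started at position 9.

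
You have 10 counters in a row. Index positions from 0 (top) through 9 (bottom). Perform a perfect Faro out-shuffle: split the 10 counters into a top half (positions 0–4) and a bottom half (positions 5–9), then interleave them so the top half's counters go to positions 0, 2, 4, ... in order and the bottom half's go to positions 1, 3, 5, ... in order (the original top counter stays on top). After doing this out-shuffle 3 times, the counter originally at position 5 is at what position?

4

Track the counter's position through each out-shuffle:
5 → 1 → 2 → 4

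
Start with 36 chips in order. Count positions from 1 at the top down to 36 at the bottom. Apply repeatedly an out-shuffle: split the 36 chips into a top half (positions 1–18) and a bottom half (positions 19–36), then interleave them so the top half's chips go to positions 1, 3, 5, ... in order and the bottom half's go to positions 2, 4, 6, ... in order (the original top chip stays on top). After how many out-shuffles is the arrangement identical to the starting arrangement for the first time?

12

The out-shuffle permutes the 36 positions with cycle lengths [1, 1, 3, 3, 4, 12, 12].
Every chip is home exactly when every cycle has completed a whole number of laps, i.e. after lcm(1, 3, 4, 12) = 12 out-shuffles.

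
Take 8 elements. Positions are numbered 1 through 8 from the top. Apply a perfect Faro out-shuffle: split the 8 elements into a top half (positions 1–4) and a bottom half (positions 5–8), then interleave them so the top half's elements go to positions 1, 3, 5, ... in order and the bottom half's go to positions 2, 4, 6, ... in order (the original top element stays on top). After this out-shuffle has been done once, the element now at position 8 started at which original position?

8

Work backwards from position 8, undoing one out-shuffle at a time:
8 ← 8
So the element now at position 8 started at position 8.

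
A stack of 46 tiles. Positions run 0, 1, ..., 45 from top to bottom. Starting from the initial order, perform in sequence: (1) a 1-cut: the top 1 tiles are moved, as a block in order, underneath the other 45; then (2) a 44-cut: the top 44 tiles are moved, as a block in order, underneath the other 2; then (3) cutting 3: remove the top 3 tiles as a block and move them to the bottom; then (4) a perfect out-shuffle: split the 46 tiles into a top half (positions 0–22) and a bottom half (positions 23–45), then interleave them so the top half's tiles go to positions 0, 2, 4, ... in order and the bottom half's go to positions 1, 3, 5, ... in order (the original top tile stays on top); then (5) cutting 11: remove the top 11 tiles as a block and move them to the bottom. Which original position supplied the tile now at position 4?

32

Undo the operations in reverse order, starting from position 4:
  undo op 5 (cut 11): 4 ← 15
  undo op 4 (out-shuffle, from bottom half): 15 ← 30
  undo op 3 (cut 3): 30 ← 33
  undo op 2 (cut 44): 33 ← 31
  undo op 1 (cut 1): 31 ← 32
So the tile at position 4 came from original position 32.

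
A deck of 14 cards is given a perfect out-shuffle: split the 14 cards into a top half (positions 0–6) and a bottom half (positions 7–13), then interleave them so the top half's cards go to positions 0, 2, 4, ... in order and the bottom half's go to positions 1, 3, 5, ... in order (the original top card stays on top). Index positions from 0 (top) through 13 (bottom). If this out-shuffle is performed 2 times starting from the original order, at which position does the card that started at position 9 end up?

10

Track the card's position through each out-shuffle:
9 → 5 → 10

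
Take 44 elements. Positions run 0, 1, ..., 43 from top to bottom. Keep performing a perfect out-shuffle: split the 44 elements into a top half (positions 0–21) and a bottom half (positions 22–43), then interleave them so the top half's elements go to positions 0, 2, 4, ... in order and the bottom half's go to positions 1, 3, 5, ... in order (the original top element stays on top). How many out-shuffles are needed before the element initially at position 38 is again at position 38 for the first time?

Follow position 38 under repeated out-shuffles:
38 → 33 → 23 → 3 → 6 → 12 → 24 → 5 → 10 → 20 → 40 → 37 → 31 → 19 → 38
It first returns after 14 out-shuffles.

14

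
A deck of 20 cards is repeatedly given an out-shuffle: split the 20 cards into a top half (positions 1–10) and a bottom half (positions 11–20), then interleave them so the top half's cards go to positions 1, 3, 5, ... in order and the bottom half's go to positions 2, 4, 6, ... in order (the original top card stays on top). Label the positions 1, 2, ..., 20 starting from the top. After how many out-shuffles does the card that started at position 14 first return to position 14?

Follow position 14 under repeated out-shuffles:
14 → 8 → 15 → 10 → 19 → 18 → 16 → 12 → 4 → 7 → 13 → 6 → 11 → 2 → 3 → 5 → 9 → 17 → 14
It first returns after 18 out-shuffles.

18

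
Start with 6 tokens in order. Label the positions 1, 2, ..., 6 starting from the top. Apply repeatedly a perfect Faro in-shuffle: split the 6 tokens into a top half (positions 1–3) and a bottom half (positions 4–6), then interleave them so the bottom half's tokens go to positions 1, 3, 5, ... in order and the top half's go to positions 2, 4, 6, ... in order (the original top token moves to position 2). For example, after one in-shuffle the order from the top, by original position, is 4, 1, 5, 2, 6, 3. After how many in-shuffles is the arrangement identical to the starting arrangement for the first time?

3

The in-shuffle permutes the 6 positions with cycle lengths [3, 3].
Every token is home exactly when every cycle has completed a whole number of laps, i.e. after lcm(3) = 3 in-shuffles.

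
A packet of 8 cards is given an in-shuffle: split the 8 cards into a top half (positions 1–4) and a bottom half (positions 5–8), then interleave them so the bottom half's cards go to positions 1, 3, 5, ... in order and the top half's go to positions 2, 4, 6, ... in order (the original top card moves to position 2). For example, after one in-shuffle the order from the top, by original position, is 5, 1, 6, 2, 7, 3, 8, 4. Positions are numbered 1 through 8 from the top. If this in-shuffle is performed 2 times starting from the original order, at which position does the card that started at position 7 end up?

Track the card's position through each in-shuffle:
7 → 5 → 1

1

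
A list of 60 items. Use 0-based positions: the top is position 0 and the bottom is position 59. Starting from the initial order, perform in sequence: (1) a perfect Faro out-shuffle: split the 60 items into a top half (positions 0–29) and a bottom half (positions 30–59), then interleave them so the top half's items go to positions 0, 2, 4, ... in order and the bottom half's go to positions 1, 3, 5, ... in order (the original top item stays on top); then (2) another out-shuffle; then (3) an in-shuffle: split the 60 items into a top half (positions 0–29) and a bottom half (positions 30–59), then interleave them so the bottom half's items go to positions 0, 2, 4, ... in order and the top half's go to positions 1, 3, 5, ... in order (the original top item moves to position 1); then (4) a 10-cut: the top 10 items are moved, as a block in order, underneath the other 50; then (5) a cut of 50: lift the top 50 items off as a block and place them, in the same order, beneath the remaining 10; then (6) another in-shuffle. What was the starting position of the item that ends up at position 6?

Undo the operations in reverse order, starting from position 6:
  undo op 6 (in-shuffle, from bottom half): 6 ← 33
  undo op 5 (cut 50): 33 ← 23
  undo op 4 (cut 10): 23 ← 33
  undo op 3 (in-shuffle, from top half): 33 ← 16
  undo op 2 (out-shuffle, from top half): 16 ← 8
  undo op 1 (out-shuffle, from top half): 8 ← 4
So the item at position 6 came from original position 4.

4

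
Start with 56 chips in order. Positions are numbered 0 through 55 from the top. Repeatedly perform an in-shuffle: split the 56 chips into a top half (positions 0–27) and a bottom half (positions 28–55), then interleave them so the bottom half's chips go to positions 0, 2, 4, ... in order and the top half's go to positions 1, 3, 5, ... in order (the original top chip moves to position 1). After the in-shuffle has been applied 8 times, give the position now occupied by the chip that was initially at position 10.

22

Track the chip's position through each in-shuffle:
10 → 21 → 43 → 30 → 4 → 9 → 19 → 39 → 22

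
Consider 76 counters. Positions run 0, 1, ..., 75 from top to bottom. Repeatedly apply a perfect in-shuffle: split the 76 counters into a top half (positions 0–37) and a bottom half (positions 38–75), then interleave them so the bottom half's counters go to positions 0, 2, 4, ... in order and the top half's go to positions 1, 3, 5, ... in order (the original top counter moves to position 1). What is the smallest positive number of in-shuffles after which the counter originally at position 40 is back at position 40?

30

Follow position 40 under repeated in-shuffles:
40 → 4 → 9 → 19 → 39 → 2 → 5 → 11 → ... → 40 (length 30)
It first returns after 30 in-shuffles.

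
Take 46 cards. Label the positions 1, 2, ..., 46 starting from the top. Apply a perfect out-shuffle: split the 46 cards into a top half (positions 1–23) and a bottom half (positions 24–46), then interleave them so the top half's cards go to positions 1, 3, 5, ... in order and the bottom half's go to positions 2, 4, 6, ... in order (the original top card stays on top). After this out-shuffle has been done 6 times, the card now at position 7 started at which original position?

25

Work backwards from position 7, undoing one out-shuffle at a time:
7 ← 4 ← 25 ← 13 ← 7 ← 4 ← 25
So the card now at position 7 started at position 25.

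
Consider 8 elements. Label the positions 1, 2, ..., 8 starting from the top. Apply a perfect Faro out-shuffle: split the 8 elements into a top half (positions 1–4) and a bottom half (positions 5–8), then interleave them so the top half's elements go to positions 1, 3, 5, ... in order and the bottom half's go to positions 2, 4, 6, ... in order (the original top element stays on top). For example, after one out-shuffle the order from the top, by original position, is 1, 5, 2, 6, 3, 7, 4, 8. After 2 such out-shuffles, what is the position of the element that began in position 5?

Track the element's position through each out-shuffle:
5 → 2 → 3

3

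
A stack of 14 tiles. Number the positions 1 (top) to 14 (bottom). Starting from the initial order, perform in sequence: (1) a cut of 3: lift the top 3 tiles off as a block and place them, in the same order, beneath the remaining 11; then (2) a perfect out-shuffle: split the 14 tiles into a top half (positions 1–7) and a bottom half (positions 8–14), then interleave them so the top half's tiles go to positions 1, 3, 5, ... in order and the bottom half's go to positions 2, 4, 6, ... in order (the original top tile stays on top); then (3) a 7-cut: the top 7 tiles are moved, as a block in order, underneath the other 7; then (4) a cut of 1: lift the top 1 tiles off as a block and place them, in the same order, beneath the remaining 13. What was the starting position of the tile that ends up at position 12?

Undo the operations in reverse order, starting from position 12:
  undo op 4 (cut 1): 12 ← 13
  undo op 3 (cut 7): 13 ← 6
  undo op 2 (out-shuffle, from bottom half): 6 ← 10
  undo op 1 (cut 3): 10 ← 13
So the tile at position 12 came from original position 13.

13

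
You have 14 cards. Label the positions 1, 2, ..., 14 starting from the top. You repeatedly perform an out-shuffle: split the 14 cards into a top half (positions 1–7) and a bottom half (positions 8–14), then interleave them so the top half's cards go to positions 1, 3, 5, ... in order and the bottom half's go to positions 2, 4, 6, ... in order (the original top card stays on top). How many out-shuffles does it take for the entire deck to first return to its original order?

12

The out-shuffle permutes the 14 positions with cycle lengths [1, 1, 12].
Every card is home exactly when every cycle has completed a whole number of laps, i.e. after lcm(1, 12) = 12 out-shuffles.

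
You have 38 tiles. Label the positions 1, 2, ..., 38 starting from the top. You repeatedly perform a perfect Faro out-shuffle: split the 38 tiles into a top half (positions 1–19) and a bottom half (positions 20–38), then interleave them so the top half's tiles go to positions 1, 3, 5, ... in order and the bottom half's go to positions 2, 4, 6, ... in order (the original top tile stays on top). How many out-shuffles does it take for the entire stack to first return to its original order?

The out-shuffle permutes the 38 positions with cycle lengths [1, 1, 36].
Every tile is home exactly when every cycle has completed a whole number of laps, i.e. after lcm(1, 36) = 36 out-shuffles.

36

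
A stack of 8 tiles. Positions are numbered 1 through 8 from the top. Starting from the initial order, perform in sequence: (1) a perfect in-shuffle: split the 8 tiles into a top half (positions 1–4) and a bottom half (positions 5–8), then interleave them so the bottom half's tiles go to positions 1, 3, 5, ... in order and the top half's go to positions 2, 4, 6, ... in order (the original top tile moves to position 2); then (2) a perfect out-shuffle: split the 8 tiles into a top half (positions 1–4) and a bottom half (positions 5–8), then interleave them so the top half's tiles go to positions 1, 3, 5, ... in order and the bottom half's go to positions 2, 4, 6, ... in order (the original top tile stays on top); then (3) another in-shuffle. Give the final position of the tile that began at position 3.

8

Track the tile from position 3 forward through each operation:
  after op 1 (in-shuffle): 3 → 6
  after op 2 (out-shuffle): 6 → 4
  after op 3 (in-shuffle): 4 → 8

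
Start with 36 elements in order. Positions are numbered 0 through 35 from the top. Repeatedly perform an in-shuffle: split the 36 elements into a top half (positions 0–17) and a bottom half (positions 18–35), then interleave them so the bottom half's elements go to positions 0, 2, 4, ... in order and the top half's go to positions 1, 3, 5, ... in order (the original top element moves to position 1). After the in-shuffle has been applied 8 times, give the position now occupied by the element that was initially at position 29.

20

Track the element's position through each in-shuffle:
29 → 22 → 8 → 17 → 35 → 34 → 32 → 28 → 20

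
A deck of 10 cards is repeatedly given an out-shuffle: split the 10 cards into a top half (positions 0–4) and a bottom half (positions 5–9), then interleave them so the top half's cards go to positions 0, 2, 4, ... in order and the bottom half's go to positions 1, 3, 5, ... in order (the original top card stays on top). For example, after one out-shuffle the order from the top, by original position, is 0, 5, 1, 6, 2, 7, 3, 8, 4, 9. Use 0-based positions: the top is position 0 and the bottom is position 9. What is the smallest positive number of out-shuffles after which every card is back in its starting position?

The out-shuffle permutes the 10 positions with cycle lengths [1, 1, 2, 6].
Every card is home exactly when every cycle has completed a whole number of laps, i.e. after lcm(1, 2, 6) = 6 out-shuffles.

6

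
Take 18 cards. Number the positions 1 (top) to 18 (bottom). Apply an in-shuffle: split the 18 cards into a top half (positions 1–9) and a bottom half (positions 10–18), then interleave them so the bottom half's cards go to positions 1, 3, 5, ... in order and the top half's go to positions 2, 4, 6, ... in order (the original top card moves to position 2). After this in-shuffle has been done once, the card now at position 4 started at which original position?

Work backwards from position 4, undoing one in-shuffle at a time:
4 ← 2
So the card now at position 4 started at position 2.

2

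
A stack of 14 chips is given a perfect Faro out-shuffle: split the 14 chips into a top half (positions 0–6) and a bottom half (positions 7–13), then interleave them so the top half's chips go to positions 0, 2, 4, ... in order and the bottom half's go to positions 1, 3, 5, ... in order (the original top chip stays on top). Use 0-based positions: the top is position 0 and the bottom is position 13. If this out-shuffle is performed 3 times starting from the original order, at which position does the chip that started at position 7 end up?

4

Track the chip's position through each out-shuffle:
7 → 1 → 2 → 4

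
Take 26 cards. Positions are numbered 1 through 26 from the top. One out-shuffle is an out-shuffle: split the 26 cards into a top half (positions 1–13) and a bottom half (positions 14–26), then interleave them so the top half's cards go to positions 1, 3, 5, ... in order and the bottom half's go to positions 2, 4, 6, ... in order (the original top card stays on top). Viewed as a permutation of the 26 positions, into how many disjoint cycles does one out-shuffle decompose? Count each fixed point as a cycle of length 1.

Trace each unvisited position around until it returns:
(1) (2 3 5 9 17 8 ... len 20) (6 11 21 16) (26)
4 cycles in total.

4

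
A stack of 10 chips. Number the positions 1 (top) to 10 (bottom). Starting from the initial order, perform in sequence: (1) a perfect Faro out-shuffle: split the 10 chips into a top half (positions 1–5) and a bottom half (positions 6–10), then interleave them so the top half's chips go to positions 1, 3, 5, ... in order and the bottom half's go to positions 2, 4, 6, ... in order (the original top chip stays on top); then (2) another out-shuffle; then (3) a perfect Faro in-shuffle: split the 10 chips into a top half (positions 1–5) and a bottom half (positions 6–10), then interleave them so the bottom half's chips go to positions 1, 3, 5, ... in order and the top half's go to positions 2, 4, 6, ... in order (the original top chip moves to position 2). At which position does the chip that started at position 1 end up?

2

Track the chip from position 1 forward through each operation:
  after op 1 (out-shuffle): 1 → 1
  after op 2 (out-shuffle): 1 → 1
  after op 3 (in-shuffle): 1 → 2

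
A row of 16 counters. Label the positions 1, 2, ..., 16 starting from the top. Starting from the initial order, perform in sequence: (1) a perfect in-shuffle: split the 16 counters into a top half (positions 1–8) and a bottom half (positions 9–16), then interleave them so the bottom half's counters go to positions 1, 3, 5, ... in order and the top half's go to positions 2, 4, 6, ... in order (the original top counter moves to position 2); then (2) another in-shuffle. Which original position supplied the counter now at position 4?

1

Undo the operations in reverse order, starting from position 4:
  undo op 2 (in-shuffle, from top half): 4 ← 2
  undo op 1 (in-shuffle, from top half): 2 ← 1
So the counter at position 4 came from original position 1.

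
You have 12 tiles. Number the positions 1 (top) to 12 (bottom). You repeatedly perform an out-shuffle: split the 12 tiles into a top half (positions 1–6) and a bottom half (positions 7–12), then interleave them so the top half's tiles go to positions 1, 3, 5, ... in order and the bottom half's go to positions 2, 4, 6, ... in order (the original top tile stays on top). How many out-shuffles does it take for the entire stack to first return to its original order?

The out-shuffle permutes the 12 positions with cycle lengths [1, 1, 10].
Every tile is home exactly when every cycle has completed a whole number of laps, i.e. after lcm(1, 10) = 10 out-shuffles.

10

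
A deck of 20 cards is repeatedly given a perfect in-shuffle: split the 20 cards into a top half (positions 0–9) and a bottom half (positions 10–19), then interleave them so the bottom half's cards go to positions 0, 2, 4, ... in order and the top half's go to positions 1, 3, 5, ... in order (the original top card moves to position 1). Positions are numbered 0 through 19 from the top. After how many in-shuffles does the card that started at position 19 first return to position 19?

Follow position 19 under repeated in-shuffles:
19 → 18 → 16 → 12 → 4 → 9 → 19
It first returns after 6 in-shuffles.

6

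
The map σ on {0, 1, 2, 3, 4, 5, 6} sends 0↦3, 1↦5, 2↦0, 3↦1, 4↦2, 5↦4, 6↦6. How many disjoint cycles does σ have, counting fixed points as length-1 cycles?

2

Cycle decomposition: (0 3 1 5 4 2) (6).
2 cycles.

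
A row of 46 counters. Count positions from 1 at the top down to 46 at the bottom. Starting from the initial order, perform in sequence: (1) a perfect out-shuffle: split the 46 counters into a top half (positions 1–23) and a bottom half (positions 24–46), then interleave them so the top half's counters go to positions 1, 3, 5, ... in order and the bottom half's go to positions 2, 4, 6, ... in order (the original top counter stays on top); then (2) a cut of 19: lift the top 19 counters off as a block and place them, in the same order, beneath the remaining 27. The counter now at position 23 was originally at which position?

44

Undo the operations in reverse order, starting from position 23:
  undo op 2 (cut 19): 23 ← 42
  undo op 1 (out-shuffle, from bottom half): 42 ← 44
So the counter at position 23 came from original position 44.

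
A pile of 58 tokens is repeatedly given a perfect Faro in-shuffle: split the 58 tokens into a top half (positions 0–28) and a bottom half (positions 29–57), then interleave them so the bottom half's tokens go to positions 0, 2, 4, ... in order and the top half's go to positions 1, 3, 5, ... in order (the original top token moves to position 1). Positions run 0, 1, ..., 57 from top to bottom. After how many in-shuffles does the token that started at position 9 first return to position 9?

58

Follow position 9 under repeated in-shuffles:
9 → 19 → 39 → 20 → 41 → 24 → 49 → 40 → ... → 9 (length 58)
It first returns after 58 in-shuffles.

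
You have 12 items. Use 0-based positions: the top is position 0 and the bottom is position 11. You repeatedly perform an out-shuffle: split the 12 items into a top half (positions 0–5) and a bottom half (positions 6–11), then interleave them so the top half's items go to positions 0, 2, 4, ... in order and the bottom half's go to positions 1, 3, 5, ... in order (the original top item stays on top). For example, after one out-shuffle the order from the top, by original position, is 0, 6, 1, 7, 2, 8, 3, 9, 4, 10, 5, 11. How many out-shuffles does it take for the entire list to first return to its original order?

The out-shuffle permutes the 12 positions with cycle lengths [1, 1, 10].
Every item is home exactly when every cycle has completed a whole number of laps, i.e. after lcm(1, 10) = 10 out-shuffles.

10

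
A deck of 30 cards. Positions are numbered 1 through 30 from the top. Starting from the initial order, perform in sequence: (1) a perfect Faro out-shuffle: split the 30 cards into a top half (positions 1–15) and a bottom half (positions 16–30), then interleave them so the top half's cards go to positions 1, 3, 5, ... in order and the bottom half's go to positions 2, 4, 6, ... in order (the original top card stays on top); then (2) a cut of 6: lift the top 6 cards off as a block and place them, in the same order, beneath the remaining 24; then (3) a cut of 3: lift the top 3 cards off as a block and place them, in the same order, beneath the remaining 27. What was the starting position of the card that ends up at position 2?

6

Undo the operations in reverse order, starting from position 2:
  undo op 3 (cut 3): 2 ← 5
  undo op 2 (cut 6): 5 ← 11
  undo op 1 (out-shuffle, from top half): 11 ← 6
So the card at position 2 came from original position 6.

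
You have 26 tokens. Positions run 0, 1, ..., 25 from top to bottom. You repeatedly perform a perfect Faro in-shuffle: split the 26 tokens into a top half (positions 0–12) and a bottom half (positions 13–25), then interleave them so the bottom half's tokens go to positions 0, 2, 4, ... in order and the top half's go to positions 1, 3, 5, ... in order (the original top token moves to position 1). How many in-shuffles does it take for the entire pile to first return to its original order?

The in-shuffle permutes the 26 positions with cycle lengths [2, 6, 18].
Every token is home exactly when every cycle has completed a whole number of laps, i.e. after lcm(2, 6, 18) = 18 in-shuffles.

18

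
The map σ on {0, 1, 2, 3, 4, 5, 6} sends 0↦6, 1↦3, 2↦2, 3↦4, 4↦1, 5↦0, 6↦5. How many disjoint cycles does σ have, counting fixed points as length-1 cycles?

Cycle decomposition: (0 6 5) (1 3 4) (2).
3 cycles.

3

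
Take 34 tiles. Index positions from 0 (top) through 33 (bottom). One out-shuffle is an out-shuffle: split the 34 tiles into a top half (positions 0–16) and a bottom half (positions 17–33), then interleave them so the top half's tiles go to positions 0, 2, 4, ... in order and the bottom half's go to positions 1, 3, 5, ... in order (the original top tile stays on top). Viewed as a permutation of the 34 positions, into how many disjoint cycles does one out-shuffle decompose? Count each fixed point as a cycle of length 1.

Trace each unvisited position around until it returns:
(0) (1 2 4 8 16 32 31 29 25 17) (3 6 12 24 15 30 27 21 9 18) (5 10 20 7 14 28 23 13 26 19) (11 22) (33)
6 cycles in total.

6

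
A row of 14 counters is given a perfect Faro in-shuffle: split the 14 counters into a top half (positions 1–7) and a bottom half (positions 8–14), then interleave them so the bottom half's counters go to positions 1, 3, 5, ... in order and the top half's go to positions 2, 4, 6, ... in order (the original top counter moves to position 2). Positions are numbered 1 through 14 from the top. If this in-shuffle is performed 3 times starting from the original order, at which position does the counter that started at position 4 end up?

Track the counter's position through each in-shuffle:
4 → 8 → 1 → 2

2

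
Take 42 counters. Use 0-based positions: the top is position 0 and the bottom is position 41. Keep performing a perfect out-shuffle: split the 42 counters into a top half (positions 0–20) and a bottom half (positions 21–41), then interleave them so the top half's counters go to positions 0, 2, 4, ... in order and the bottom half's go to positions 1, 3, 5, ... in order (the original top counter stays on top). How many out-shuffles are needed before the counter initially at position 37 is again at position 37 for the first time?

Follow position 37 under repeated out-shuffles:
37 → 33 → 25 → 9 → 18 → 36 → 31 → 21 → 1 → 2 → 4 → 8 → 16 → 32 → 23 → 5 → 10 → 20 → 40 → 39 → 37
It first returns after 20 out-shuffles.

20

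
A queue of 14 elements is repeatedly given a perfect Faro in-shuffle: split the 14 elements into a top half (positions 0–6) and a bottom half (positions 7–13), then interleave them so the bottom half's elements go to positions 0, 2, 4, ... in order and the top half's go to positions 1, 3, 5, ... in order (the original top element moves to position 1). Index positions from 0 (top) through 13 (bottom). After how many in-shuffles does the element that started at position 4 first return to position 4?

2

Follow position 4 under repeated in-shuffles:
4 → 9 → 4
It first returns after 2 in-shuffles.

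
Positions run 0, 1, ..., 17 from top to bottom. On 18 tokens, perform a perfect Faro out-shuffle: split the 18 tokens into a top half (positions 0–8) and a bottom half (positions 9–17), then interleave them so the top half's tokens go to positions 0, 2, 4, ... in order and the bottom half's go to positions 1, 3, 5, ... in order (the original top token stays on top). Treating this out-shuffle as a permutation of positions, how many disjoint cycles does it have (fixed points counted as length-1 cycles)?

4

Trace each unvisited position around until it returns:
(0) (1 2 4 8 16 15 13 9) (3 6 12 7 14 11 5 10) (17)
4 cycles in total.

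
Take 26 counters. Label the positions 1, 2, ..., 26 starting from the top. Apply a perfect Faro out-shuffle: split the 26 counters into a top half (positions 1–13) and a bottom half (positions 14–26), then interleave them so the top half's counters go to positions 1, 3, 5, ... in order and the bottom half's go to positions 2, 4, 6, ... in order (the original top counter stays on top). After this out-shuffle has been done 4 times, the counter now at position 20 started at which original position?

Work backwards from position 20, undoing one out-shuffle at a time:
20 ← 23 ← 12 ← 19 ← 10
So the counter now at position 20 started at position 10.

10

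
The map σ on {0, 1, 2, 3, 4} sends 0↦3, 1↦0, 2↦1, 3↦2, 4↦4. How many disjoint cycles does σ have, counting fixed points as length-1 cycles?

Cycle decomposition: (0 3 2 1) (4).
2 cycles.

2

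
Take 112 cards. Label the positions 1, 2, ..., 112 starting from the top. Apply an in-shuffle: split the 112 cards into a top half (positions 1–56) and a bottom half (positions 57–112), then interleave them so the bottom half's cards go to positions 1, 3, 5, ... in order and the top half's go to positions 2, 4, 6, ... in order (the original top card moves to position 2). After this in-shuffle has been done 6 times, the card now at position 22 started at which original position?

Work backwards from position 22, undoing one in-shuffle at a time:
22 ← 11 ← 62 ← 31 ← 72 ← 36 ← 18
So the card now at position 22 started at position 18.

18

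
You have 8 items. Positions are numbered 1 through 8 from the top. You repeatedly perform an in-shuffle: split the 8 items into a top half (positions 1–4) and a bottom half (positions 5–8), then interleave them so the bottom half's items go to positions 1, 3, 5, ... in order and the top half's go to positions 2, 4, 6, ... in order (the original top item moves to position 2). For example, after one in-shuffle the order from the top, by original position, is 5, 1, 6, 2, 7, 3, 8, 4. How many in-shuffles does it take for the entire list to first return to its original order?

The in-shuffle permutes the 8 positions with cycle lengths [2, 6].
Every item is home exactly when every cycle has completed a whole number of laps, i.e. after lcm(2, 6) = 6 in-shuffles.

6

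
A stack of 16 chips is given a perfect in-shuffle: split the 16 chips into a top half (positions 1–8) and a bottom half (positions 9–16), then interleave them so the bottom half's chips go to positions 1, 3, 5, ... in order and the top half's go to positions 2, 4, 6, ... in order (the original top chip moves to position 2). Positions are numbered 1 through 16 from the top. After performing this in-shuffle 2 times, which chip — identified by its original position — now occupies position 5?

14

Work backwards from position 5, undoing one in-shuffle at a time:
5 ← 11 ← 14
So the chip now at position 5 started at position 14.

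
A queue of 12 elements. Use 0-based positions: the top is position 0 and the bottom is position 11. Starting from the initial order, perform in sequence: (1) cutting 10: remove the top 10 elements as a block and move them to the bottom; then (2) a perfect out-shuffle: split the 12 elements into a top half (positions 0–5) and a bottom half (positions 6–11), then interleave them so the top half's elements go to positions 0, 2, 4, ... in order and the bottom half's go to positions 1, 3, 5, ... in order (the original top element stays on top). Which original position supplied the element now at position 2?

11

Undo the operations in reverse order, starting from position 2:
  undo op 2 (out-shuffle, from top half): 2 ← 1
  undo op 1 (cut 10): 1 ← 11
So the element at position 2 came from original position 11.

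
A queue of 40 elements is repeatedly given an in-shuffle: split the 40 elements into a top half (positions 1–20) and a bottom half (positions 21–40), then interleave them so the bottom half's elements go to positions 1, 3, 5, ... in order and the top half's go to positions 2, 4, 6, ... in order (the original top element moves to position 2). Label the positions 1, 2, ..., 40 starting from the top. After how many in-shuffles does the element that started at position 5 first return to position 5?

Follow position 5 under repeated in-shuffles:
5 → 10 → 20 → 40 → 39 → 37 → 33 → 25 → 9 → 18 → 36 → 31 → 21 → 1 → 2 → 4 → 8 → 16 → 32 → 23 → 5
It first returns after 20 in-shuffles.

20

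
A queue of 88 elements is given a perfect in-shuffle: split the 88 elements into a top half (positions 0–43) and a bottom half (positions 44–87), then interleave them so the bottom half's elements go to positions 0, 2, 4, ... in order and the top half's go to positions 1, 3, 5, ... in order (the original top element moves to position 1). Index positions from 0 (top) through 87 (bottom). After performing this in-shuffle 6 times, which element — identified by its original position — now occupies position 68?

71

Work backwards from position 68, undoing one in-shuffle at a time:
68 ← 78 ← 83 ← 41 ← 20 ← 54 ← 71
So the element now at position 68 started at position 71.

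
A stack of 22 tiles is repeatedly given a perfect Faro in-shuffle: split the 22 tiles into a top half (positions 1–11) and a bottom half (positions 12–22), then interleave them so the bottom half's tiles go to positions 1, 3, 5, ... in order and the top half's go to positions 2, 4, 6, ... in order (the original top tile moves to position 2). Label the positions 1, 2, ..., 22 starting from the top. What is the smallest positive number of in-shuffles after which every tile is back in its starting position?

The in-shuffle permutes the 22 positions with cycle lengths [11, 11].
Every tile is home exactly when every cycle has completed a whole number of laps, i.e. after lcm(11) = 11 in-shuffles.

11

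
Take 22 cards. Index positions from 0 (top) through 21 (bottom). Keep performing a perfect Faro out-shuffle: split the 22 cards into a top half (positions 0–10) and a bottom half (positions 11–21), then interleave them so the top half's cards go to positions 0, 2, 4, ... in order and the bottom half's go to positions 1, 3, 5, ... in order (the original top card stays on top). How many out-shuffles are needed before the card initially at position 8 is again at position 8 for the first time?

Follow position 8 under repeated out-shuffles:
8 → 16 → 11 → 1 → 2 → 4 → 8
It first returns after 6 out-shuffles.

6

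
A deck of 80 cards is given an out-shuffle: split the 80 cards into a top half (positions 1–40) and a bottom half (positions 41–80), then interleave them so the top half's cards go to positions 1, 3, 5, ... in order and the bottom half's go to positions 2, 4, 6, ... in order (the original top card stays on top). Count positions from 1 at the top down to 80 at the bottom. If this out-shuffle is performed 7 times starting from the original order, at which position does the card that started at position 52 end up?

51

Track the card's position through each out-shuffle:
52 → 24 → 47 → 14 → 27 → 53 → 26 → 51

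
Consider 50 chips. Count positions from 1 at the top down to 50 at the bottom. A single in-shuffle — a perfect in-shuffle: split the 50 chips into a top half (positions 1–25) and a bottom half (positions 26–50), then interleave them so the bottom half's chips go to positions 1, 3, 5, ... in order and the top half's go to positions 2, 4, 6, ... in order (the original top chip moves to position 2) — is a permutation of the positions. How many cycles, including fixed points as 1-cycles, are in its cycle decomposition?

Trace each unvisited position around until it returns:
(1 2 4 8 16 32 13 26) (3 6 12 24 48 45 39 27) (5 10 20 40 29 7 14 28) (9 18 36 21 42 33 15 30) (11 22 44 37 23 46 41 31) (17 34) (19 38 25 50 49 47 43 35)
7 cycles in total.

7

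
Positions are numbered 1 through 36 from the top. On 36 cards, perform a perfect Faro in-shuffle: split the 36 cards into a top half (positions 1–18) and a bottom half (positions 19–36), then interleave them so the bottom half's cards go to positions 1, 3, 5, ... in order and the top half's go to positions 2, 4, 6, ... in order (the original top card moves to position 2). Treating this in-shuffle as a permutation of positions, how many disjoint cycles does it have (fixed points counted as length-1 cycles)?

Trace each unvisited position around until it returns:
(1 2 4 8 16 32 ... len 36)
1 cycle in total.

1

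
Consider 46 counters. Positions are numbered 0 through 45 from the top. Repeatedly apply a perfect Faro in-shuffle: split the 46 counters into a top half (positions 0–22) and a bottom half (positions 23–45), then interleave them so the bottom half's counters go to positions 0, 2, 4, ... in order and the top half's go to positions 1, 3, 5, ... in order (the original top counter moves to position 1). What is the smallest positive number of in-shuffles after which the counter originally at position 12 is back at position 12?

23

Follow position 12 under repeated in-shuffles:
12 → 25 → 4 → 9 → 19 → 39 → 32 → 18 → ... → 12 (length 23)
It first returns after 23 in-shuffles.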